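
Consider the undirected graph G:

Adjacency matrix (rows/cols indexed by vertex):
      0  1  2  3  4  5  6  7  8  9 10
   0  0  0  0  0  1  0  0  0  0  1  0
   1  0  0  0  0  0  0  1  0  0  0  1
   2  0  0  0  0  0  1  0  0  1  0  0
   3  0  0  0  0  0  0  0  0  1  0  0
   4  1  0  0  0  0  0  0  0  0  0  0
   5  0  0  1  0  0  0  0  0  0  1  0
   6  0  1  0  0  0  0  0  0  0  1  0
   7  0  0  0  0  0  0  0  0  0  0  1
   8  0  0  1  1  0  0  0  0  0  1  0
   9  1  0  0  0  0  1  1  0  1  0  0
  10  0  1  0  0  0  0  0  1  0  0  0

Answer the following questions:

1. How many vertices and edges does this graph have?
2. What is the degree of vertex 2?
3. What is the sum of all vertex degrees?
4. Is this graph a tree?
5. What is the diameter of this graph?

Count: 11 vertices, 11 edges.
Vertex 2 has neighbors [5, 8], degree = 2.
Handshaking lemma: 2 * 11 = 22.
A tree on 11 vertices has 10 edges. This graph has 11 edges (1 extra). Not a tree.
Diameter (longest shortest path) = 6.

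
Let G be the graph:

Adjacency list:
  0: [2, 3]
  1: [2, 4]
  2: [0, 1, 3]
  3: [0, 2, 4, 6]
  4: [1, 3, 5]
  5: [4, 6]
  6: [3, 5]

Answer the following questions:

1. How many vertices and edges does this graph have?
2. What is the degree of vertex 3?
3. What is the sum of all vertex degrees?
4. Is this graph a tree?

Count: 7 vertices, 9 edges.
Vertex 3 has neighbors [0, 2, 4, 6], degree = 4.
Handshaking lemma: 2 * 9 = 18.
A tree on 7 vertices has 6 edges. This graph has 9 edges (3 extra). Not a tree.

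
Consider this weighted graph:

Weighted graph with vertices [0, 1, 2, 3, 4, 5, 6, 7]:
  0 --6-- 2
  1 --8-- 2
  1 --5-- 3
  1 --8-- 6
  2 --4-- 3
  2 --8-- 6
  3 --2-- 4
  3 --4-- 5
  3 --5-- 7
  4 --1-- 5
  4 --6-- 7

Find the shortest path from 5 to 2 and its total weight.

Using Dijkstra's algorithm from vertex 5:
Shortest path: 5 -> 4 -> 3 -> 2
Total weight: 1 + 2 + 4 = 7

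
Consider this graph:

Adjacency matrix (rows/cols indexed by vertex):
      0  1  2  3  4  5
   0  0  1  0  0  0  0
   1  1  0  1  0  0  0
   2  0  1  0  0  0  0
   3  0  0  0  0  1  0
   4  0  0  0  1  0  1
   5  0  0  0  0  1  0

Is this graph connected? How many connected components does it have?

Checking connectivity: the graph has 2 connected component(s).
Components: [[0, 1, 2], [3, 4, 5]]. The graph is NOT connected.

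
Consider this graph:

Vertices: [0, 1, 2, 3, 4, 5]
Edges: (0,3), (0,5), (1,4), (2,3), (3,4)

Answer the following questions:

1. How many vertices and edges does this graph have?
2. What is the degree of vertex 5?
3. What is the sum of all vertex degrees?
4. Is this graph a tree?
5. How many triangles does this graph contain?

Count: 6 vertices, 5 edges.
Vertex 5 has neighbors [0], degree = 1.
Handshaking lemma: 2 * 5 = 10.
A graph is a tree iff it is connected and has exactly n-1 edges. This graph is connected (all 6 vertices in one component) and has 6-1 = 5 edges. It is a tree.
Number of triangles = 0.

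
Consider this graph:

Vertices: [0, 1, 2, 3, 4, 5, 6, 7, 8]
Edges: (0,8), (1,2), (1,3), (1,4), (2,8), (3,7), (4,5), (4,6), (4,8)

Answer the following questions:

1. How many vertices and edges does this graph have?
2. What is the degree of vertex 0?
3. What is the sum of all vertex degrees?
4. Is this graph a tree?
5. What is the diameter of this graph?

Count: 9 vertices, 9 edges.
Vertex 0 has neighbors [8], degree = 1.
Handshaking lemma: 2 * 9 = 18.
A tree on 9 vertices has 8 edges. This graph has 9 edges (1 extra). Not a tree.
Diameter (longest shortest path) = 5.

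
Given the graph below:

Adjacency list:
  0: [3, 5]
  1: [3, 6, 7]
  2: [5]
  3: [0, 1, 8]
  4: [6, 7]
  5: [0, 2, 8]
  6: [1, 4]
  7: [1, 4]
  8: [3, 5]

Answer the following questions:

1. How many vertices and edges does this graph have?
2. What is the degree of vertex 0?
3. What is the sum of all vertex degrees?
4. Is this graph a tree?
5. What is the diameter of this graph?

Count: 9 vertices, 10 edges.
Vertex 0 has neighbors [3, 5], degree = 2.
Handshaking lemma: 2 * 10 = 20.
A tree on 9 vertices has 8 edges. This graph has 10 edges (2 extra). Not a tree.
Diameter (longest shortest path) = 6.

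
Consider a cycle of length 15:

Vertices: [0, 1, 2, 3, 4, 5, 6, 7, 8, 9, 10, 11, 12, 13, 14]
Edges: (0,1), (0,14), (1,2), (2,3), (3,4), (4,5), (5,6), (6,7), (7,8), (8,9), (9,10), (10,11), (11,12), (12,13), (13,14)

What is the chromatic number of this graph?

This is an odd cycle (C_15). Odd cycles are not bipartite (any 2-coloring forces two adjacent vertices to match), and 3 colors suffice.
Chromatic number = 3.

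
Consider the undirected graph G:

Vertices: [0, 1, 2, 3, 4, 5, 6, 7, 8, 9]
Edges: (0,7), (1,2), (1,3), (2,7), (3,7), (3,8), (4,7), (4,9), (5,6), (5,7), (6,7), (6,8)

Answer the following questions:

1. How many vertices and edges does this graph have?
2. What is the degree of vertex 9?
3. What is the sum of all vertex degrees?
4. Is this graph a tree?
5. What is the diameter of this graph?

Count: 10 vertices, 12 edges.
Vertex 9 has neighbors [4], degree = 1.
Handshaking lemma: 2 * 12 = 24.
A tree on 10 vertices has 9 edges. This graph has 12 edges (3 extra). Not a tree.
Diameter (longest shortest path) = 4.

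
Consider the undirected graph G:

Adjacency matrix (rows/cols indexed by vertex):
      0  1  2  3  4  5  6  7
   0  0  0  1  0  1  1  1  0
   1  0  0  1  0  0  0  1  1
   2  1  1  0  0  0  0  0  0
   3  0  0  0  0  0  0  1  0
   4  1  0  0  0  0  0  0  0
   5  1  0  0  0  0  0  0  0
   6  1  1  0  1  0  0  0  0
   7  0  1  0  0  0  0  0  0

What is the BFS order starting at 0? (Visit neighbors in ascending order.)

BFS from vertex 0 (neighbors processed in ascending order):
Visit order: 0, 2, 4, 5, 6, 1, 3, 7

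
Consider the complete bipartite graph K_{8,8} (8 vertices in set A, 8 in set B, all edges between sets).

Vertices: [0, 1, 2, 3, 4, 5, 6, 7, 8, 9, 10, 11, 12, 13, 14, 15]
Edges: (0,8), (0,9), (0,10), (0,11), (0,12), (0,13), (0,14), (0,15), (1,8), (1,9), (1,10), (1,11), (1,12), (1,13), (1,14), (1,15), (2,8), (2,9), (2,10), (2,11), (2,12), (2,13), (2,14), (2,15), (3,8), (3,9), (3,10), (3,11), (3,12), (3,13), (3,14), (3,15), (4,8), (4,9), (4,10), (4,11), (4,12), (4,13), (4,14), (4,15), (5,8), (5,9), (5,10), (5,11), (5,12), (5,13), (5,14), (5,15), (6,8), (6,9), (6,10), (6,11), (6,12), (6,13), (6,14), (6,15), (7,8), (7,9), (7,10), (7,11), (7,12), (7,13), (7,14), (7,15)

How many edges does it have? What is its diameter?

K_{8,8} has 8 * 8 = 64 edges.
Any vertex reaches any opposite-side vertex in 1 step; same-side vertices reach in 2 steps via any opposite-side vertex.
Diameter = 2.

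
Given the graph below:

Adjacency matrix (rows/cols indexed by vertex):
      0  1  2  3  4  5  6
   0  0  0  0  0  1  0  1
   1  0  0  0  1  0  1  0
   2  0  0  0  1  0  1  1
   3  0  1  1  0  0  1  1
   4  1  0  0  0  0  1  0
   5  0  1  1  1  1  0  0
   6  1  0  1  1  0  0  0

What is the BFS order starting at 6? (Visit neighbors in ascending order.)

BFS from vertex 6 (neighbors processed in ascending order):
Visit order: 6, 0, 2, 3, 4, 5, 1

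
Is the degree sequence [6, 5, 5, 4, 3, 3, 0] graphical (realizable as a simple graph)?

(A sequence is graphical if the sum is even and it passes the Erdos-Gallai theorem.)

Sum of degrees = 26. Sum is even but fails Erdos-Gallai. The sequence is NOT graphical.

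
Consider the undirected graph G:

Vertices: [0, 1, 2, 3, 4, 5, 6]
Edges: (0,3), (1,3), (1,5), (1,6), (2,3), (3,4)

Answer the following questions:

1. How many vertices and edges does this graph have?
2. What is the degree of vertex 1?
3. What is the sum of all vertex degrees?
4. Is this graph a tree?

Count: 7 vertices, 6 edges.
Vertex 1 has neighbors [3, 5, 6], degree = 3.
Handshaking lemma: 2 * 6 = 12.
A graph is a tree iff it is connected and has exactly n-1 edges. This graph is connected (all 7 vertices in one component) and has 7-1 = 6 edges. It is a tree.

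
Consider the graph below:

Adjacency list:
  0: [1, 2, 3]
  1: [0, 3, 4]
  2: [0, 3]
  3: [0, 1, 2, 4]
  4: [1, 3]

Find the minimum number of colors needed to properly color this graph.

The graph has a maximum clique of size 3 (lower bound on chromatic number).
A valid 3-coloring: {0: 1, 1: 2, 2: 2, 3: 0, 4: 1}.
Chromatic number = 3.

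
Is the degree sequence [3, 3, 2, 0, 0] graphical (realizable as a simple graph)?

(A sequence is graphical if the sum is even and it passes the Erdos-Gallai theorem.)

Sum of degrees = 8. Sum is even but fails Erdos-Gallai. The sequence is NOT graphical.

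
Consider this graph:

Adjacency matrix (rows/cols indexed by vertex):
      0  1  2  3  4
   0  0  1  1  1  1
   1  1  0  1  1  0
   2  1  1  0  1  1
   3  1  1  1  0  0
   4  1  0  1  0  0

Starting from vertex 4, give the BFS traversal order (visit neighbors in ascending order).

BFS from vertex 4 (neighbors processed in ascending order):
Visit order: 4, 0, 2, 1, 3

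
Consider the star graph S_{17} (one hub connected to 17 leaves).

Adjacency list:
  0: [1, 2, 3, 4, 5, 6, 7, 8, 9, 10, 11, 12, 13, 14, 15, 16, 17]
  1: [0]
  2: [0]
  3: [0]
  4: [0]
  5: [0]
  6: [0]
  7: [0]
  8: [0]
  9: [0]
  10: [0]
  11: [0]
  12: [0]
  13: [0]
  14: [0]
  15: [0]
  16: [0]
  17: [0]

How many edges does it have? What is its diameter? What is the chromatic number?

Star graph S_{17}: the hub connects to all 17 leaves.
Edges = 17.
Diameter = 2 (any leaf to hub is 1, leaf to leaf through hub is 2).
Star graphs are bipartite (hub vs leaves), so chromatic number = 2.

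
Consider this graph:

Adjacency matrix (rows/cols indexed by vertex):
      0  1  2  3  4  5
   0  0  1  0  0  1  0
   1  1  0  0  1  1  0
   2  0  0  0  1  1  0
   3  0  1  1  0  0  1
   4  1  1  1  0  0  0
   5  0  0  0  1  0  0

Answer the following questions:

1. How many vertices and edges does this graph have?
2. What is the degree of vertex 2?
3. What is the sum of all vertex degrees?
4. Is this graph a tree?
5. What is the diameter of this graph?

Count: 6 vertices, 7 edges.
Vertex 2 has neighbors [3, 4], degree = 2.
Handshaking lemma: 2 * 7 = 14.
A tree on 6 vertices has 5 edges. This graph has 7 edges (2 extra). Not a tree.
Diameter (longest shortest path) = 3.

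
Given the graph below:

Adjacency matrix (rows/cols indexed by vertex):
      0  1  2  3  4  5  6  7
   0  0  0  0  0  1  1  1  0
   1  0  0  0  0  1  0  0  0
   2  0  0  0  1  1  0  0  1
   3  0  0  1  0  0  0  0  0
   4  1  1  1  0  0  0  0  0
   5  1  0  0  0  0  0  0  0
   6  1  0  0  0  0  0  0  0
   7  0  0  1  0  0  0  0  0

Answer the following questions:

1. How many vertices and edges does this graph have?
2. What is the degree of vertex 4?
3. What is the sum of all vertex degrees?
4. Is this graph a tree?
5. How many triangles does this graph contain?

Count: 8 vertices, 7 edges.
Vertex 4 has neighbors [0, 1, 2], degree = 3.
Handshaking lemma: 2 * 7 = 14.
A graph is a tree iff it is connected and has exactly n-1 edges. This graph is connected (all 8 vertices in one component) and has 8-1 = 7 edges. It is a tree.
Number of triangles = 0.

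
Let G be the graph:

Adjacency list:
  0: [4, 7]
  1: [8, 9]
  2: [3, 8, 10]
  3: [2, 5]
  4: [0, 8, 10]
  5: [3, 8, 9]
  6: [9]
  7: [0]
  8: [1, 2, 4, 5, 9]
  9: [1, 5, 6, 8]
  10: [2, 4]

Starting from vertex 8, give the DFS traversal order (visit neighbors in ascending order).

DFS from vertex 8 (neighbors processed in ascending order):
Visit order: 8, 1, 9, 5, 3, 2, 10, 4, 0, 7, 6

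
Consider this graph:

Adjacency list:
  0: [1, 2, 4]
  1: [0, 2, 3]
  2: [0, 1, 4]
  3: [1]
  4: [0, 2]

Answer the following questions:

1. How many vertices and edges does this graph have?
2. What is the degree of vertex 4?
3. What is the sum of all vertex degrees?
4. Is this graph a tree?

Count: 5 vertices, 6 edges.
Vertex 4 has neighbors [0, 2], degree = 2.
Handshaking lemma: 2 * 6 = 12.
A tree on 5 vertices has 4 edges. This graph has 6 edges (2 extra). Not a tree.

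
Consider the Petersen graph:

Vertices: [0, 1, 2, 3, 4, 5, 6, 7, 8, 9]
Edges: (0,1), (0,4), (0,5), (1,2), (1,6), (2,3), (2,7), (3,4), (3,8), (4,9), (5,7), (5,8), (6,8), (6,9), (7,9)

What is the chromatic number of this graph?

The Petersen graph contains odd cycles (e.g. the outer 5-cycle), so chi >= 3.
A proper 3-coloring exists (it is a well-known 3-chromatic graph).
Chromatic number = 3.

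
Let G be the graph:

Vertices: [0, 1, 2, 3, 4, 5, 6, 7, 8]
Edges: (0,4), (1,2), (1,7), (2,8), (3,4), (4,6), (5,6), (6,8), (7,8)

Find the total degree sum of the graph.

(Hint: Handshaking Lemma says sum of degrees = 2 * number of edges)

Count edges: 9 edges.
By Handshaking Lemma: sum of degrees = 2 * 9 = 18.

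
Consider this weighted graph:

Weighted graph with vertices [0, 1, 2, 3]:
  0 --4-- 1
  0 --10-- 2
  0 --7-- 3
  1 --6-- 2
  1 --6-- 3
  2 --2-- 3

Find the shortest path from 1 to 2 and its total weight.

Using Dijkstra's algorithm from vertex 1:
Shortest path: 1 -> 2
Total weight: 6 = 6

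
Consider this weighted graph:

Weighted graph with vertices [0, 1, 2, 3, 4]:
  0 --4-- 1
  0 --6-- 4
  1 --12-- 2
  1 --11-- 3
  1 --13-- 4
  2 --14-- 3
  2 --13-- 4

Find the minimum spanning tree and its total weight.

Applying Kruskal's algorithm (sort edges by weight, add if no cycle):
  Add (0,1) w=4
  Add (0,4) w=6
  Add (1,3) w=11
  Add (1,2) w=12
  Skip (1,4) w=13 (creates cycle)
  Skip (2,4) w=13 (creates cycle)
  Skip (2,3) w=14 (creates cycle)
MST weight = 33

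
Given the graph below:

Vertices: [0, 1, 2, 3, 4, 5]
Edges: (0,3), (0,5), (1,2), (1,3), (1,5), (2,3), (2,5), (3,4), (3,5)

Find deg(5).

Vertex 5 has neighbors [0, 1, 2, 3], so deg(5) = 4.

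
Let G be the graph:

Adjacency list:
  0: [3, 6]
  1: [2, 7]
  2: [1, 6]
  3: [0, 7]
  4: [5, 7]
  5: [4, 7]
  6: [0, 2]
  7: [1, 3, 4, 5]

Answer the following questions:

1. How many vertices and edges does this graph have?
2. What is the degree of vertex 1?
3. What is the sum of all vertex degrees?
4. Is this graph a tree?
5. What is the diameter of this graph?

Count: 8 vertices, 9 edges.
Vertex 1 has neighbors [2, 7], degree = 2.
Handshaking lemma: 2 * 9 = 18.
A tree on 8 vertices has 7 edges. This graph has 9 edges (2 extra). Not a tree.
Diameter (longest shortest path) = 4.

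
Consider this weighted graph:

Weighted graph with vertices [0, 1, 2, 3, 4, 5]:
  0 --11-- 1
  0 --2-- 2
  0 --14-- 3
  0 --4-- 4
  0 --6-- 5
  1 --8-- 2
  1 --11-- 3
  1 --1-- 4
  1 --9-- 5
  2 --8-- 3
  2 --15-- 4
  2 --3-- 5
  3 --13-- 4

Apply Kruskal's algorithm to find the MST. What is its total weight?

Applying Kruskal's algorithm (sort edges by weight, add if no cycle):
  Add (1,4) w=1
  Add (0,2) w=2
  Add (2,5) w=3
  Add (0,4) w=4
  Skip (0,5) w=6 (creates cycle)
  Skip (1,2) w=8 (creates cycle)
  Add (2,3) w=8
  Skip (1,5) w=9 (creates cycle)
  Skip (0,1) w=11 (creates cycle)
  Skip (1,3) w=11 (creates cycle)
  Skip (3,4) w=13 (creates cycle)
  Skip (0,3) w=14 (creates cycle)
  Skip (2,4) w=15 (creates cycle)
MST weight = 18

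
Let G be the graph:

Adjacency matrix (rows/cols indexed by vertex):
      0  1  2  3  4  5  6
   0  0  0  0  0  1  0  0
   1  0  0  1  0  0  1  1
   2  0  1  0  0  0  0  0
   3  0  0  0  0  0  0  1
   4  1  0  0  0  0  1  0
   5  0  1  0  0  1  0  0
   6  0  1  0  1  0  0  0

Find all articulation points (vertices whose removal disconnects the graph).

An articulation point is a vertex whose removal disconnects the graph.
Articulation points: [1, 4, 5, 6]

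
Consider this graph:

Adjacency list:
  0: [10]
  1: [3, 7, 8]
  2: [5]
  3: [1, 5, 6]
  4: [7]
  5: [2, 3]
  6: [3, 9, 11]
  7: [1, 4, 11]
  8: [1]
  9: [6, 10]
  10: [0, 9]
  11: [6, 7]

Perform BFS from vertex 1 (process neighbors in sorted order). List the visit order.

BFS from vertex 1 (neighbors processed in ascending order):
Visit order: 1, 3, 7, 8, 5, 6, 4, 11, 2, 9, 10, 0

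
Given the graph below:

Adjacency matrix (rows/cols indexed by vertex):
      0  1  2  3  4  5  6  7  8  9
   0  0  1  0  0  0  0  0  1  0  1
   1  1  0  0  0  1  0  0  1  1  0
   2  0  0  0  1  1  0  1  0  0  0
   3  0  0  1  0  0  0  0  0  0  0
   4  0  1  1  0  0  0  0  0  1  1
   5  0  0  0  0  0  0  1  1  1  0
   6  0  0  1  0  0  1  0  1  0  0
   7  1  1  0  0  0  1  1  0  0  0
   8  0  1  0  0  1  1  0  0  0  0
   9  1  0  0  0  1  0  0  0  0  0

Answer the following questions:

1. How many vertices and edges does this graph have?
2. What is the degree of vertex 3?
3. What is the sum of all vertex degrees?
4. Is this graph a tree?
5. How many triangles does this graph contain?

Count: 10 vertices, 15 edges.
Vertex 3 has neighbors [2], degree = 1.
Handshaking lemma: 2 * 15 = 30.
A tree on 10 vertices has 9 edges. This graph has 15 edges (6 extra). Not a tree.
Number of triangles = 3.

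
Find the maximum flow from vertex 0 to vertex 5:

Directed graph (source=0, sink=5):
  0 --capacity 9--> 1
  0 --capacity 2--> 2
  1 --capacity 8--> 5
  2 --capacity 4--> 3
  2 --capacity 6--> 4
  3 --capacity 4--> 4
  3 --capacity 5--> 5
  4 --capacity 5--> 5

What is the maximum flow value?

Computing max flow:
  Flow on (0->1): 8/9
  Flow on (0->2): 2/2
  Flow on (1->5): 8/8
  Flow on (2->3): 2/4
  Flow on (3->5): 2/5
Maximum flow = 10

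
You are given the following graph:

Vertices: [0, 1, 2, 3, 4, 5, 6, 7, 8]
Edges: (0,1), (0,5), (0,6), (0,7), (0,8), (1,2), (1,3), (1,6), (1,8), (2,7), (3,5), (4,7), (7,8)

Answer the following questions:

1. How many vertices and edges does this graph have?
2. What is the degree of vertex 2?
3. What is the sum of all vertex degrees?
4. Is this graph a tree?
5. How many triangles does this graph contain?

Count: 9 vertices, 13 edges.
Vertex 2 has neighbors [1, 7], degree = 2.
Handshaking lemma: 2 * 13 = 26.
A tree on 9 vertices has 8 edges. This graph has 13 edges (5 extra). Not a tree.
Number of triangles = 3.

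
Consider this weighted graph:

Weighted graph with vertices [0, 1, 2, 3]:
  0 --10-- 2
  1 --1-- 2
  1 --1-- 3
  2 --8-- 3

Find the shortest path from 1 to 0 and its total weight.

Using Dijkstra's algorithm from vertex 1:
Shortest path: 1 -> 2 -> 0
Total weight: 1 + 10 = 11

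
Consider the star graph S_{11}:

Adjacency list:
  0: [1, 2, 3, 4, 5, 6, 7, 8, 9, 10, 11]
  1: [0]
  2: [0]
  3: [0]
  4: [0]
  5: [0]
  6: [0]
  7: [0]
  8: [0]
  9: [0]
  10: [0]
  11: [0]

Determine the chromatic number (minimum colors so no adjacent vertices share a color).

S_{11} has one hub adjacent to 11 leaves; leaves are pairwise non-adjacent.
Color the hub 0 and every leaf 1.
Chromatic number = 2.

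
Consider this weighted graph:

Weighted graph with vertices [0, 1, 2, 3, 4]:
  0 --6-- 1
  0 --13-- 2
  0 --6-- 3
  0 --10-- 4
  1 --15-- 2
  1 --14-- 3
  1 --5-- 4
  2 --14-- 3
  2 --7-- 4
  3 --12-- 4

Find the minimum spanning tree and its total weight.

Applying Kruskal's algorithm (sort edges by weight, add if no cycle):
  Add (1,4) w=5
  Add (0,1) w=6
  Add (0,3) w=6
  Add (2,4) w=7
  Skip (0,4) w=10 (creates cycle)
  Skip (3,4) w=12 (creates cycle)
  Skip (0,2) w=13 (creates cycle)
  Skip (1,3) w=14 (creates cycle)
  Skip (2,3) w=14 (creates cycle)
  Skip (1,2) w=15 (creates cycle)
MST weight = 24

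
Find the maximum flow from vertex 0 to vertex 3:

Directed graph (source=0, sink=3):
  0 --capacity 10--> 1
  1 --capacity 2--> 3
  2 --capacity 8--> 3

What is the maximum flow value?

Computing max flow:
  Flow on (0->1): 2/10
  Flow on (1->3): 2/2
Maximum flow = 2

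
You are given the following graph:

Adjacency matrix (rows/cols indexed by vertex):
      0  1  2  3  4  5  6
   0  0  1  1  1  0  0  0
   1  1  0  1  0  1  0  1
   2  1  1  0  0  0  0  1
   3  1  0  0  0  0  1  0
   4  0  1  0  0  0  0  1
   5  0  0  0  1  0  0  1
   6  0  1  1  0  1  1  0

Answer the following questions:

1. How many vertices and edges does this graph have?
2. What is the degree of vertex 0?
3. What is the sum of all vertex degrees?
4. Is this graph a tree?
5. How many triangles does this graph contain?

Count: 7 vertices, 10 edges.
Vertex 0 has neighbors [1, 2, 3], degree = 3.
Handshaking lemma: 2 * 10 = 20.
A tree on 7 vertices has 6 edges. This graph has 10 edges (4 extra). Not a tree.
Number of triangles = 3.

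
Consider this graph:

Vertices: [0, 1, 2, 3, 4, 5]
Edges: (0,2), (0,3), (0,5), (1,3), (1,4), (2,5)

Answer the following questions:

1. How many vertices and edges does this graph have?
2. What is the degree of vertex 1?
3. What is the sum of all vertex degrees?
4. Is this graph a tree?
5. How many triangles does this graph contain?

Count: 6 vertices, 6 edges.
Vertex 1 has neighbors [3, 4], degree = 2.
Handshaking lemma: 2 * 6 = 12.
A tree on 6 vertices has 5 edges. This graph has 6 edges (1 extra). Not a tree.
Number of triangles = 1.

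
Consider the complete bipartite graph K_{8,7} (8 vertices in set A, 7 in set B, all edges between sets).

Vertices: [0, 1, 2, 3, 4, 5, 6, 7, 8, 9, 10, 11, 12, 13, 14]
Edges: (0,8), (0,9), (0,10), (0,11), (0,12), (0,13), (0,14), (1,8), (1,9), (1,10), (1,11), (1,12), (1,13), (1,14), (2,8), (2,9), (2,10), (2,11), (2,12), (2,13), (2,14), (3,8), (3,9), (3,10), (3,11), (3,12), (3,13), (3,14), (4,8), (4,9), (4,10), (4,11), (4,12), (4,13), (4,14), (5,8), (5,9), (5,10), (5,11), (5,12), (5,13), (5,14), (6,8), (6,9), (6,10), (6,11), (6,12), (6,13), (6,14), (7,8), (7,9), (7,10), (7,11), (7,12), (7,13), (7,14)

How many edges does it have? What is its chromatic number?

K_{8,7} has 8 * 7 = 56 edges.
Bipartite graphs have chromatic number 2 (color each partition differently).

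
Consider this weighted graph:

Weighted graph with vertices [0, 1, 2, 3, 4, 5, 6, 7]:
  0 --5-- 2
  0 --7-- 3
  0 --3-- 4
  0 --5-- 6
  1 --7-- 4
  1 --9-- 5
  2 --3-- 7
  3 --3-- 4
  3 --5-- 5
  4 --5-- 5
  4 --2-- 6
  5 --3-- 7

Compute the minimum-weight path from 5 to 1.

Using Dijkstra's algorithm from vertex 5:
Shortest path: 5 -> 1
Total weight: 9 = 9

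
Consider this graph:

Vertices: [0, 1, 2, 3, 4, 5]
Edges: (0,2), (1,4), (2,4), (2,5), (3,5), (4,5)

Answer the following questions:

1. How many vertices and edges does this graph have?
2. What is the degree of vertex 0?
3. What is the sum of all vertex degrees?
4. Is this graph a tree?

Count: 6 vertices, 6 edges.
Vertex 0 has neighbors [2], degree = 1.
Handshaking lemma: 2 * 6 = 12.
A tree on 6 vertices has 5 edges. This graph has 6 edges (1 extra). Not a tree.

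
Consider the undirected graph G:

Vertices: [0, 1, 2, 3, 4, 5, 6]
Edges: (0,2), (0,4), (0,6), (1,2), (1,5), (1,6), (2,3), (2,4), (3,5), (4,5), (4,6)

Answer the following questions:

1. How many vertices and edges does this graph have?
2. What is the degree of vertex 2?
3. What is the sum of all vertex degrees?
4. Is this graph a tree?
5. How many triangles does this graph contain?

Count: 7 vertices, 11 edges.
Vertex 2 has neighbors [0, 1, 3, 4], degree = 4.
Handshaking lemma: 2 * 11 = 22.
A tree on 7 vertices has 6 edges. This graph has 11 edges (5 extra). Not a tree.
Number of triangles = 2.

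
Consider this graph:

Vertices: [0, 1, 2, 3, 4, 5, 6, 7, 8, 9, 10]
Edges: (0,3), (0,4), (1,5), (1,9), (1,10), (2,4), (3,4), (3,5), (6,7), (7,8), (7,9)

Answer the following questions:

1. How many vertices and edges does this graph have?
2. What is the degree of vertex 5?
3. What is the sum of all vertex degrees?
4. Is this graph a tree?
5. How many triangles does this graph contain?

Count: 11 vertices, 11 edges.
Vertex 5 has neighbors [1, 3], degree = 2.
Handshaking lemma: 2 * 11 = 22.
A tree on 11 vertices has 10 edges. This graph has 11 edges (1 extra). Not a tree.
Number of triangles = 1.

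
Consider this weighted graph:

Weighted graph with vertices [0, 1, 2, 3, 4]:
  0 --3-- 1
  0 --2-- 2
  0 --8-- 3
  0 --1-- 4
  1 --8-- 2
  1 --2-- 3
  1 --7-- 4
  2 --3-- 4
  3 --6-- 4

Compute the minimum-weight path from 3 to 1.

Using Dijkstra's algorithm from vertex 3:
Shortest path: 3 -> 1
Total weight: 2 = 2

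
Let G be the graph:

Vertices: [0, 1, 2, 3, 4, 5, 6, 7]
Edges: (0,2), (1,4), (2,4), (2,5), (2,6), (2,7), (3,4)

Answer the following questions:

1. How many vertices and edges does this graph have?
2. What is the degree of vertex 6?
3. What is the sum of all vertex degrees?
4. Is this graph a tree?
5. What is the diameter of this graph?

Count: 8 vertices, 7 edges.
Vertex 6 has neighbors [2], degree = 1.
Handshaking lemma: 2 * 7 = 14.
A graph is a tree iff it is connected and has exactly n-1 edges. This graph is connected (all 8 vertices in one component) and has 8-1 = 7 edges. It is a tree.
Diameter (longest shortest path) = 3.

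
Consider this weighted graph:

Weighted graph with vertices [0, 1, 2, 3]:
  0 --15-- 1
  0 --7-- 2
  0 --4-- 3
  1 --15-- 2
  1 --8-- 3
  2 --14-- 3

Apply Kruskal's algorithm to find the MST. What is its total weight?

Applying Kruskal's algorithm (sort edges by weight, add if no cycle):
  Add (0,3) w=4
  Add (0,2) w=7
  Add (1,3) w=8
  Skip (2,3) w=14 (creates cycle)
  Skip (0,1) w=15 (creates cycle)
  Skip (1,2) w=15 (creates cycle)
MST weight = 19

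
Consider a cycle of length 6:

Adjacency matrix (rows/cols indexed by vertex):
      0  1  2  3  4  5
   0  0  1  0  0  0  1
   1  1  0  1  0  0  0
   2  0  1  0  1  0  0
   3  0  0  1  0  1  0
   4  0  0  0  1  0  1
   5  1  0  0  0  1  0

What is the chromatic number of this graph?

This is an even cycle (C_6). Even cycles are bipartite.
Chromatic number = 2.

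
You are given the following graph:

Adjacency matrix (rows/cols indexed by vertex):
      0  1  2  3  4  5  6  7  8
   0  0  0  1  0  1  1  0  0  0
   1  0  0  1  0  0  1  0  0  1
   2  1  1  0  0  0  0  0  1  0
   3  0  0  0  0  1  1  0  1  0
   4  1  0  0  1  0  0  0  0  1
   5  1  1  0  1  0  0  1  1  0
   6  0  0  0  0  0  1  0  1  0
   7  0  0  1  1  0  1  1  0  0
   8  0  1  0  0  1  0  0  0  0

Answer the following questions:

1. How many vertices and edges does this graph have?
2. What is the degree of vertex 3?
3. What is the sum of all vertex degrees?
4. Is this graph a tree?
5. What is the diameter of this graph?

Count: 9 vertices, 14 edges.
Vertex 3 has neighbors [4, 5, 7], degree = 3.
Handshaking lemma: 2 * 14 = 28.
A tree on 9 vertices has 8 edges. This graph has 14 edges (6 extra). Not a tree.
Diameter (longest shortest path) = 3.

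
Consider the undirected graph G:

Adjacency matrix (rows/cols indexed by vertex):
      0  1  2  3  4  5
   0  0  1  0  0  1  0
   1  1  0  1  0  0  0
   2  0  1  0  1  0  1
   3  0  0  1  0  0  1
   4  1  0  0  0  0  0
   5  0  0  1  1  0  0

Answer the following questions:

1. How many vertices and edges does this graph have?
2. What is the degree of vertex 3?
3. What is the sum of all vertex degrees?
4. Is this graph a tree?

Count: 6 vertices, 6 edges.
Vertex 3 has neighbors [2, 5], degree = 2.
Handshaking lemma: 2 * 6 = 12.
A tree on 6 vertices has 5 edges. This graph has 6 edges (1 extra). Not a tree.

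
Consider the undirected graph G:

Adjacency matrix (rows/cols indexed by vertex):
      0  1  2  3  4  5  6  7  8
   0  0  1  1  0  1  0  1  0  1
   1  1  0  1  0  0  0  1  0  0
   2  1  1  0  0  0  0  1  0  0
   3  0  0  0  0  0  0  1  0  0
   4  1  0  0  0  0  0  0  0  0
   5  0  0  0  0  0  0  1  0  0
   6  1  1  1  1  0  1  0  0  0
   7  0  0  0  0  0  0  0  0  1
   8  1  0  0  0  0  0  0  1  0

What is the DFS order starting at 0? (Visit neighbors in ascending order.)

DFS from vertex 0 (neighbors processed in ascending order):
Visit order: 0, 1, 2, 6, 3, 5, 4, 8, 7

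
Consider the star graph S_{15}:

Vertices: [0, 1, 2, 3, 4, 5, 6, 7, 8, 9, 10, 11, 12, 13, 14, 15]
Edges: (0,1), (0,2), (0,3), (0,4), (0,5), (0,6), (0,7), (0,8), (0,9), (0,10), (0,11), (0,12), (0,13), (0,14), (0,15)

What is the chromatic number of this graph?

S_{15} has one hub adjacent to 15 leaves; leaves are pairwise non-adjacent.
Color the hub 0 and every leaf 1.
Chromatic number = 2.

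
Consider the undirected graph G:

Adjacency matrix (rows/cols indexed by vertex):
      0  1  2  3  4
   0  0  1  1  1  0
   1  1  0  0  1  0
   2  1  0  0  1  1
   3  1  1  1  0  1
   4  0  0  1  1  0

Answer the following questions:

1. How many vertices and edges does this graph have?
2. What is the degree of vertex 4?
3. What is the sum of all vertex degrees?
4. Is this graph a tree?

Count: 5 vertices, 7 edges.
Vertex 4 has neighbors [2, 3], degree = 2.
Handshaking lemma: 2 * 7 = 14.
A tree on 5 vertices has 4 edges. This graph has 7 edges (3 extra). Not a tree.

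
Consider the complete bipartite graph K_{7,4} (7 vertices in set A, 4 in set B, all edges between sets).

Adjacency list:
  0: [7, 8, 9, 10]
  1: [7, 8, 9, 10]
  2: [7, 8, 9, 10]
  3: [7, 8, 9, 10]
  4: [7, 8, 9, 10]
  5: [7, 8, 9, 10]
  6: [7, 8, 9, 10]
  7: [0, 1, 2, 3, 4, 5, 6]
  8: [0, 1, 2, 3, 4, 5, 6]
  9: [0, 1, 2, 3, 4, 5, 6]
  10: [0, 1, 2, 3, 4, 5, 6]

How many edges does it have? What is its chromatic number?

K_{7,4} has 7 * 4 = 28 edges.
Bipartite graphs have chromatic number 2 (color each partition differently).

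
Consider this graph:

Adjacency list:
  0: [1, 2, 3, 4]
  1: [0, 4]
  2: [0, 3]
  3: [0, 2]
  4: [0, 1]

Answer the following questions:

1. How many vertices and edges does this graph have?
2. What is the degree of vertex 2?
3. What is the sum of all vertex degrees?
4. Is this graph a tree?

Count: 5 vertices, 6 edges.
Vertex 2 has neighbors [0, 3], degree = 2.
Handshaking lemma: 2 * 6 = 12.
A tree on 5 vertices has 4 edges. This graph has 6 edges (2 extra). Not a tree.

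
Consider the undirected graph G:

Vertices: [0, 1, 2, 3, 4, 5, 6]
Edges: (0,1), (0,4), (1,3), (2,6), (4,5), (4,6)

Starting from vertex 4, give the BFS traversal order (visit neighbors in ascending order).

BFS from vertex 4 (neighbors processed in ascending order):
Visit order: 4, 0, 5, 6, 1, 2, 3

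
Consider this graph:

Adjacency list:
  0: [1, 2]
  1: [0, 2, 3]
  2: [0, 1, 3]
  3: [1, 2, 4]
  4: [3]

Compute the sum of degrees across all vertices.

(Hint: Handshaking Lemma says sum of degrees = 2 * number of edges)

Count edges: 6 edges.
By Handshaking Lemma: sum of degrees = 2 * 6 = 12.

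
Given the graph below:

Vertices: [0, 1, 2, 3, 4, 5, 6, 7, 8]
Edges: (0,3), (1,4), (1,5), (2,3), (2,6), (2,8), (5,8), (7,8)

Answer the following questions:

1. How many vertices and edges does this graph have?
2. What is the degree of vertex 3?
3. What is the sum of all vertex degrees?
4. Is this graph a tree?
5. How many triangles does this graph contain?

Count: 9 vertices, 8 edges.
Vertex 3 has neighbors [0, 2], degree = 2.
Handshaking lemma: 2 * 8 = 16.
A graph is a tree iff it is connected and has exactly n-1 edges. This graph is connected (all 9 vertices in one component) and has 9-1 = 8 edges. It is a tree.
Number of triangles = 0.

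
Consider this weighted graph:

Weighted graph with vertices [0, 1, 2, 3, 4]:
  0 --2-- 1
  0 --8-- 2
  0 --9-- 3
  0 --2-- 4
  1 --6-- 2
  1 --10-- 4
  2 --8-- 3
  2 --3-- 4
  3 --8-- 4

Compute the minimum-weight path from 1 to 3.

Using Dijkstra's algorithm from vertex 1:
Shortest path: 1 -> 0 -> 3
Total weight: 2 + 9 = 11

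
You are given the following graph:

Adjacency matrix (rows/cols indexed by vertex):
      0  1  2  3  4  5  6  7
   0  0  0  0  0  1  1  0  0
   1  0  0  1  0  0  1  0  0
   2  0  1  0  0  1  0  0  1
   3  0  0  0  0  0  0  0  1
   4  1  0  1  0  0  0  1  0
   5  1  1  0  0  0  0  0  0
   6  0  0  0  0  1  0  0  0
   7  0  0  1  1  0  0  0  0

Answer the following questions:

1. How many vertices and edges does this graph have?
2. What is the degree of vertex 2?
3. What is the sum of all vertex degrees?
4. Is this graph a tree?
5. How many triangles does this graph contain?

Count: 8 vertices, 8 edges.
Vertex 2 has neighbors [1, 4, 7], degree = 3.
Handshaking lemma: 2 * 8 = 16.
A tree on 8 vertices has 7 edges. This graph has 8 edges (1 extra). Not a tree.
Number of triangles = 0.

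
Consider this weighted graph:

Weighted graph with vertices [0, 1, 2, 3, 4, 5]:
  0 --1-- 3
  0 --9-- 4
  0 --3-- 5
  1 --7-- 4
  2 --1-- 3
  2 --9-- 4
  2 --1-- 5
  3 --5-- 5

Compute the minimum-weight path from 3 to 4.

Using Dijkstra's algorithm from vertex 3:
Shortest path: 3 -> 0 -> 4
Total weight: 1 + 9 = 10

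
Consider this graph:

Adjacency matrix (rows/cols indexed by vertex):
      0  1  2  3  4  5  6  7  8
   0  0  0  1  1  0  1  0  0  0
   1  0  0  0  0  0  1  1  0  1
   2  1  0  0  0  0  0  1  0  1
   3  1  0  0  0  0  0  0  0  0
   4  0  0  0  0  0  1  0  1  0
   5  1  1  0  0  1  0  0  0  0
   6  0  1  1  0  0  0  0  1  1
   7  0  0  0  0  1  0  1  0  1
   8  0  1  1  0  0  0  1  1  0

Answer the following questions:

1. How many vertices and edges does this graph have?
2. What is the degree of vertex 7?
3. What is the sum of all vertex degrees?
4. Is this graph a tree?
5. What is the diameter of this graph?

Count: 9 vertices, 13 edges.
Vertex 7 has neighbors [4, 6, 8], degree = 3.
Handshaking lemma: 2 * 13 = 26.
A tree on 9 vertices has 8 edges. This graph has 13 edges (5 extra). Not a tree.
Diameter (longest shortest path) = 4.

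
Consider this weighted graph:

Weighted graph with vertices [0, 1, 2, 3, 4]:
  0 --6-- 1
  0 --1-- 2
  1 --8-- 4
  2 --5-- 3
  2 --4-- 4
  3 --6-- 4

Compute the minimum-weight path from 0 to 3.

Using Dijkstra's algorithm from vertex 0:
Shortest path: 0 -> 2 -> 3
Total weight: 1 + 5 = 6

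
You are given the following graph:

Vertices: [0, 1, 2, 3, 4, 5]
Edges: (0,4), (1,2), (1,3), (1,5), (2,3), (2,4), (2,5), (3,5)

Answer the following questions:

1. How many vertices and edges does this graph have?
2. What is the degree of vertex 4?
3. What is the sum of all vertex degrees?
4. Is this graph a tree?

Count: 6 vertices, 8 edges.
Vertex 4 has neighbors [0, 2], degree = 2.
Handshaking lemma: 2 * 8 = 16.
A tree on 6 vertices has 5 edges. This graph has 8 edges (3 extra). Not a tree.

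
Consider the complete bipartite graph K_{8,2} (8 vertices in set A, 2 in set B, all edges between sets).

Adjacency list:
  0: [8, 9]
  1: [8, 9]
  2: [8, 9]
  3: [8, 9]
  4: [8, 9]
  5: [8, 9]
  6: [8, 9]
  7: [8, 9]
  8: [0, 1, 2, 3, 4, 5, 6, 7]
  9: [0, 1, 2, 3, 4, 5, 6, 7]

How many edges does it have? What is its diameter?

K_{8,2} has 8 * 2 = 16 edges.
Any vertex reaches any opposite-side vertex in 1 step; same-side vertices reach in 2 steps via any opposite-side vertex.
Diameter = 2.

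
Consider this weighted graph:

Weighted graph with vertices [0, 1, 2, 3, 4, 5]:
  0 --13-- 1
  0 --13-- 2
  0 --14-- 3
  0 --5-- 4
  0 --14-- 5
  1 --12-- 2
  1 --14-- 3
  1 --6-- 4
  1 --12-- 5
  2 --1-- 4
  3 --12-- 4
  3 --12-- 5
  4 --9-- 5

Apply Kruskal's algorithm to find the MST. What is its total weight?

Applying Kruskal's algorithm (sort edges by weight, add if no cycle):
  Add (2,4) w=1
  Add (0,4) w=5
  Add (1,4) w=6
  Add (4,5) w=9
  Skip (1,2) w=12 (creates cycle)
  Skip (1,5) w=12 (creates cycle)
  Add (3,5) w=12
  Skip (3,4) w=12 (creates cycle)
  Skip (0,1) w=13 (creates cycle)
  Skip (0,2) w=13 (creates cycle)
  Skip (0,3) w=14 (creates cycle)
  Skip (0,5) w=14 (creates cycle)
  Skip (1,3) w=14 (creates cycle)
MST weight = 33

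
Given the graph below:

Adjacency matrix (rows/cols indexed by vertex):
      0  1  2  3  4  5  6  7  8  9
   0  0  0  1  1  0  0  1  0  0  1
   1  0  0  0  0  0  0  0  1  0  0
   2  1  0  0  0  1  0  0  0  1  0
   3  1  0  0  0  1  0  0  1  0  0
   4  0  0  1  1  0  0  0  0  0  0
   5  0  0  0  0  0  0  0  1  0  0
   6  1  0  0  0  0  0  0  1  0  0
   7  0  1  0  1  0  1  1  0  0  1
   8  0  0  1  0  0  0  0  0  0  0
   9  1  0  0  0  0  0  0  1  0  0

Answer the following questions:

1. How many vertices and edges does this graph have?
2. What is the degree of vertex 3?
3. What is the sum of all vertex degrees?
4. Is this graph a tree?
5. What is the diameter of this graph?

Count: 10 vertices, 12 edges.
Vertex 3 has neighbors [0, 4, 7], degree = 3.
Handshaking lemma: 2 * 12 = 24.
A tree on 10 vertices has 9 edges. This graph has 12 edges (3 extra). Not a tree.
Diameter (longest shortest path) = 5.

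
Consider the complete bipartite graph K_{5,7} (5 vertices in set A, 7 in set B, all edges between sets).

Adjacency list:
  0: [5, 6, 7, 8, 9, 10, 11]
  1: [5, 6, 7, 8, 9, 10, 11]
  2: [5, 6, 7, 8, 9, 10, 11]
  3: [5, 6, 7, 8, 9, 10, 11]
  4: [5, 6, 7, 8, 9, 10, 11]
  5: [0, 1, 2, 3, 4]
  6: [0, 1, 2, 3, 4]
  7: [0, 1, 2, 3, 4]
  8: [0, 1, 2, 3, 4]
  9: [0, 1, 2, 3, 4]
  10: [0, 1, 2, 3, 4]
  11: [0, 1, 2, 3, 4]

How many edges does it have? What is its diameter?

K_{5,7} has 5 * 7 = 35 edges.
Any vertex reaches any opposite-side vertex in 1 step; same-side vertices reach in 2 steps via any opposite-side vertex.
Diameter = 2.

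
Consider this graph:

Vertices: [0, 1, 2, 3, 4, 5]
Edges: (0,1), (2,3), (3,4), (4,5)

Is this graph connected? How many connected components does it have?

Checking connectivity: the graph has 2 connected component(s).
Components: [[0, 1], [2, 3, 4, 5]]. The graph is NOT connected.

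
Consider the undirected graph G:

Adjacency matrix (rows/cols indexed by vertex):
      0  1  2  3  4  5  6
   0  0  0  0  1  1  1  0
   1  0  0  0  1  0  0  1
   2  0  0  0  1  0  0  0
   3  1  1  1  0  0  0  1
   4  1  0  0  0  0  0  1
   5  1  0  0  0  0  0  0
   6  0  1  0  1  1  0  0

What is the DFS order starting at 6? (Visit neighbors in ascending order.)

DFS from vertex 6 (neighbors processed in ascending order):
Visit order: 6, 1, 3, 0, 4, 5, 2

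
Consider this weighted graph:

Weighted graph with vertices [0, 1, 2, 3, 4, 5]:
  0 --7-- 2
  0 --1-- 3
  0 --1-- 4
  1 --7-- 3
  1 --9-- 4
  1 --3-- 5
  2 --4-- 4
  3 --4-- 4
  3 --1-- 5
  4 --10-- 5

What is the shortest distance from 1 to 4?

Using Dijkstra's algorithm from vertex 1:
Shortest path: 1 -> 5 -> 3 -> 0 -> 4
Total weight: 3 + 1 + 1 + 1 = 6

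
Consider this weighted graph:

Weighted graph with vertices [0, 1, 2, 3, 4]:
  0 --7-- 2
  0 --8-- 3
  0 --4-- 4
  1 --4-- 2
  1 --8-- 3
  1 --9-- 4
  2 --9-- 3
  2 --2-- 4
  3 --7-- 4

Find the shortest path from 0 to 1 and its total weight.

Using Dijkstra's algorithm from vertex 0:
Shortest path: 0 -> 4 -> 2 -> 1
Total weight: 4 + 2 + 4 = 10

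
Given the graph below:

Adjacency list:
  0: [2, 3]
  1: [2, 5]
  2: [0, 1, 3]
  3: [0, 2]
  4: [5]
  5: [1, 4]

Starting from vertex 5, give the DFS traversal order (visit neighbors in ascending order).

DFS from vertex 5 (neighbors processed in ascending order):
Visit order: 5, 1, 2, 0, 3, 4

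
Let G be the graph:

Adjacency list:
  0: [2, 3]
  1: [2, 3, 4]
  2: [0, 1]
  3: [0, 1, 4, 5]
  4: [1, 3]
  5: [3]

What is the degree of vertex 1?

Vertex 1 has neighbors [2, 3, 4], so deg(1) = 3.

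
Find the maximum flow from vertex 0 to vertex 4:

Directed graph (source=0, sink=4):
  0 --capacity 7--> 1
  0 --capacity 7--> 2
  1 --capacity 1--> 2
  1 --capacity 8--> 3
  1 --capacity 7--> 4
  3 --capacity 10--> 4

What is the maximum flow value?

Computing max flow:
  Flow on (0->1): 7/7
  Flow on (1->4): 7/7
Maximum flow = 7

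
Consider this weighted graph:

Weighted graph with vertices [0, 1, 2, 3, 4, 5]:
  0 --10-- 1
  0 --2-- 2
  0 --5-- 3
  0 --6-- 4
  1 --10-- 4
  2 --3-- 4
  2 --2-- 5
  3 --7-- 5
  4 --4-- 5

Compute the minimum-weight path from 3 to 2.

Using Dijkstra's algorithm from vertex 3:
Shortest path: 3 -> 0 -> 2
Total weight: 5 + 2 = 7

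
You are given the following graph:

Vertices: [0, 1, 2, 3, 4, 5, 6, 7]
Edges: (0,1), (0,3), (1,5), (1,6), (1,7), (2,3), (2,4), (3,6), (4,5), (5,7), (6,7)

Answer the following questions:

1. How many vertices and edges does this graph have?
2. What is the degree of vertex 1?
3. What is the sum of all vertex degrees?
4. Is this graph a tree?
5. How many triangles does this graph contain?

Count: 8 vertices, 11 edges.
Vertex 1 has neighbors [0, 5, 6, 7], degree = 4.
Handshaking lemma: 2 * 11 = 22.
A tree on 8 vertices has 7 edges. This graph has 11 edges (4 extra). Not a tree.
Number of triangles = 2.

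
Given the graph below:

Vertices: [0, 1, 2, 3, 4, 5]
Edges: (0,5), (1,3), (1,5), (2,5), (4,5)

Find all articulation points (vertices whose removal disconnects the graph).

An articulation point is a vertex whose removal disconnects the graph.
Articulation points: [1, 5]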